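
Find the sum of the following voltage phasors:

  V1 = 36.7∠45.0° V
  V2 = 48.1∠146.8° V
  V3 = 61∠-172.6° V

Step 1 — Convert each phasor to rectangular form:
  V1 = 36.7·(cos(45.0°) + j·sin(45.0°)) = 25.95 + j25.95 V
  V2 = 48.1·(cos(146.8°) + j·sin(146.8°)) = -40.25 + j26.34 V
  V3 = 61·(cos(-172.6°) + j·sin(-172.6°)) = -60.49 - j7.857 V
Step 2 — Sum components: V_total = -74.79 + j44.43 V.
Step 3 — Convert to polar: |V_total| = 86.99 V, ∠V_total = 149.3°.

V_total = 86.99∠149.3° V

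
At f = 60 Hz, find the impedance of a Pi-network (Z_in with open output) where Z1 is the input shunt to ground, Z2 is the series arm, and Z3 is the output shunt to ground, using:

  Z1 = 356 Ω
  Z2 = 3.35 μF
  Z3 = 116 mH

Step 1 — Angular frequency: ω = 2π·f = 2π·60 = 377 rad/s.
Step 2 — Component impedances:
  Z1: Z = R = 356 Ω
  Z2: Z = 1/(jωC) = -j/(ω·C) = 0 - j791.8 Ω
  Z3: Z = jωL = j·377·0.116 = 0 + j43.73 Ω
Step 3 — With open output, the series arm Z2 and the output shunt Z3 appear in series to ground: Z2 + Z3 = 0 - j748.1 Ω.
Step 4 — Parallel with input shunt Z1: Z_in = Z1 || (Z2 + Z3) = 290.3 - j138.1 Ω = 321.5∠-25.4° Ω.

Z = 290.3 - j138.1 Ω = 321.5∠-25.4° Ω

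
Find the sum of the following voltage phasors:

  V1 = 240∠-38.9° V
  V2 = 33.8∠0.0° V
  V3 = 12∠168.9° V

Step 1 — Convert each phasor to rectangular form:
  V1 = 240·(cos(-38.9°) + j·sin(-38.9°)) = 186.8 - j150.7 V
  V2 = 33.8·(cos(0.0°) + j·sin(0.0°)) = 33.8 V
  V3 = 12·(cos(168.9°) + j·sin(168.9°)) = -11.78 + j2.31 V
Step 2 — Sum components: V_total = 208.8 - j148.4 V.
Step 3 — Convert to polar: |V_total| = 256.2 V, ∠V_total = -35.4°.

V_total = 256.2∠-35.4° V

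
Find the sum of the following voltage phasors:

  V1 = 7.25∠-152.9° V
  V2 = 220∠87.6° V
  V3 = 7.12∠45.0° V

Step 1 — Convert each phasor to rectangular form:
  V1 = 7.25·(cos(-152.9°) + j·sin(-152.9°)) = -6.454 - j3.303 V
  V2 = 220·(cos(87.6°) + j·sin(87.6°)) = 9.213 + j219.8 V
  V3 = 7.12·(cos(45.0°) + j·sin(45.0°)) = 5.035 + j5.035 V
Step 2 — Sum components: V_total = 7.793 + j221.5 V.
Step 3 — Convert to polar: |V_total| = 221.7 V, ∠V_total = 88.0°.

V_total = 221.7∠88.0° V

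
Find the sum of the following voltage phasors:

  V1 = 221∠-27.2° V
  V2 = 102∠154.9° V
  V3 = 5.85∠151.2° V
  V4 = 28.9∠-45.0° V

Step 1 — Convert each phasor to rectangular form:
  V1 = 221·(cos(-27.2°) + j·sin(-27.2°)) = 196.6 - j101 V
  V2 = 102·(cos(154.9°) + j·sin(154.9°)) = -92.37 + j43.27 V
  V3 = 5.85·(cos(151.2°) + j·sin(151.2°)) = -5.126 + j2.818 V
  V4 = 28.9·(cos(-45.0°) + j·sin(-45.0°)) = 20.44 - j20.44 V
Step 2 — Sum components: V_total = 119.5 - j75.37 V.
Step 3 — Convert to polar: |V_total| = 141.3 V, ∠V_total = -32.2°.

V_total = 141.3∠-32.2° V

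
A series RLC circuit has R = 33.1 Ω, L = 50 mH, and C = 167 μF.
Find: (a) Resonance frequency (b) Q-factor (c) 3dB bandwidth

Step 1 — Resonance condition Im(Z)=0 gives ω₀ = 1/√(LC).
Step 2 — ω₀ = 1/√(0.05·0.000167) = 346.1 rad/s.
Step 3 — f₀ = ω₀/(2π) = 55.08 Hz.
Step 4 — Series Q: Q = ω₀L/R = 346.1·0.05/33.1 = 0.5228.
Step 5 — 3dB bandwidth: Δω = ω₀/Q = 662 rad/s; BW = Δω/(2π) = 105.4 Hz.

(a) f₀ = 55.08 Hz  (b) Q = 0.5228  (c) BW = 105.4 Hz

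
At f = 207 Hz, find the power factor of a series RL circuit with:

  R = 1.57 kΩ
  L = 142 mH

Step 1 — Angular frequency: ω = 2π·f = 2π·207 = 1301 rad/s.
Step 2 — Component impedances:
  R: Z = R = 1570 Ω
  L: Z = jωL = j·1301·0.142 = 0 + j184.7 Ω
Step 3 — Series combination: Z_total = R + L = 1570 + j184.7 Ω = 1581∠6.7° Ω.
Step 4 — Power factor: PF = cos(φ) = Re(Z)/|Z| = 1570/1580.8 = 0.9932.
Step 5 — Type: Im(Z) = 184.7 ⇒ lagging (phase φ = 6.7°).

PF = 0.9932 (lagging, φ = 6.7°)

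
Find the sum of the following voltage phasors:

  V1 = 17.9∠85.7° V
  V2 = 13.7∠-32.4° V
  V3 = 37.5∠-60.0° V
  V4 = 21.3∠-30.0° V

Step 1 — Convert each phasor to rectangular form:
  V1 = 17.9·(cos(85.7°) + j·sin(85.7°)) = 1.342 + j17.85 V
  V2 = 13.7·(cos(-32.4°) + j·sin(-32.4°)) = 11.57 - j7.341 V
  V3 = 37.5·(cos(-60.0°) + j·sin(-60.0°)) = 18.75 - j32.48 V
  V4 = 21.3·(cos(-30.0°) + j·sin(-30.0°)) = 18.45 - j10.65 V
Step 2 — Sum components: V_total = 50.11 - j32.62 V.
Step 3 — Convert to polar: |V_total| = 59.79 V, ∠V_total = -33.1°.

V_total = 59.79∠-33.1° V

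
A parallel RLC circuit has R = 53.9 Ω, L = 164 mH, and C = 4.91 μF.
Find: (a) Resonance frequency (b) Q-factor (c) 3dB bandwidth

Step 1 — Resonance: ω₀ = 1/√(LC) = 1/√(0.164·4.91e-06) = 1114 rad/s.
Step 2 — f₀ = ω₀/(2π) = 177.4 Hz.
Step 3 — Parallel Q: Q = R/(ω₀L) = 53.9/(1114·0.164) = 0.2949.
Step 4 — Bandwidth: Δω = ω₀/Q = 3779 rad/s; BW = Δω/(2π) = 601.4 Hz.

(a) f₀ = 177.4 Hz  (b) Q = 0.2949  (c) BW = 601.4 Hz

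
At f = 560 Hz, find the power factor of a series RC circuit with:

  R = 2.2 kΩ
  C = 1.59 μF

Step 1 — Angular frequency: ω = 2π·f = 2π·560 = 3519 rad/s.
Step 2 — Component impedances:
  R: Z = R = 2200 Ω
  C: Z = 1/(jωC) = -j/(ω·C) = 0 - j178.7 Ω
Step 3 — Series combination: Z_total = R + C = 2200 - j178.7 Ω = 2207∠-4.6° Ω.
Step 4 — Power factor: PF = cos(φ) = Re(Z)/|Z| = 2200/2207.2 = 0.9967.
Step 5 — Type: Im(Z) = -178.7 ⇒ leading (phase φ = -4.6°).

PF = 0.9967 (leading, φ = -4.6°)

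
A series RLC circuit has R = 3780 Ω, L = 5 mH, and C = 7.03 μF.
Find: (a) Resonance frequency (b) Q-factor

Step 1 — Resonance condition Im(Z)=0 gives ω₀ = 1/√(LC).
Step 2 — ω₀ = 1/√(0.005·7.03e-06) = 5334 rad/s.
Step 3 — f₀ = ω₀/(2π) = 848.9 Hz.
Step 4 — Series Q: Q = ω₀L/R = 5334·0.005/3780 = 0.007055.

(a) f₀ = 848.9 Hz  (b) Q = 0.007055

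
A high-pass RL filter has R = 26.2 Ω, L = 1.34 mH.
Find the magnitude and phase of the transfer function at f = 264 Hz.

Step 1 — Angular frequency: ω = 2π·264 = 1659 rad/s.
Step 2 — Transfer function: H(jω) = jωL/(R + jωL).
Step 3 — Numerator jωL = j·2.223; denominator R + jωL = 26.2 + j2.223.
Step 4 — H = 0.007146 + j0.08423.
Step 5 — Magnitude: |H| = 0.08453 (-21.5 dB); phase: φ = 85.2°.

|H| = 0.08453 (-21.5 dB), φ = 85.2°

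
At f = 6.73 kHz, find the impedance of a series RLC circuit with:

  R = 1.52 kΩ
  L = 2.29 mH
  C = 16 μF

Step 1 — Angular frequency: ω = 2π·f = 2π·6730 = 4.229e+04 rad/s.
Step 2 — Component impedances:
  R: Z = R = 1520 Ω
  L: Z = jωL = j·4.229e+04·0.00229 = 0 + j96.83 Ω
  C: Z = 1/(jωC) = -j/(ω·C) = 0 - j1.478 Ω
Step 3 — Series combination: Z_total = R + L + C = 1520 + j95.36 Ω = 1523∠3.6° Ω.

Z = 1520 + j95.36 Ω = 1523∠3.6° Ω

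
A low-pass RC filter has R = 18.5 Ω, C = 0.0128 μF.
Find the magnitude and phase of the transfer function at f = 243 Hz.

Step 1 — Angular frequency: ω = 2π·243 = 1527 rad/s.
Step 2 — Transfer function: H(jω) = 1/(1 + jωRC).
Step 3 — Denominator: 1 + jωRC = 1 + j·1527·18.5·1.28e-08 = 1 + j0.0003615.
Step 4 — H = 1 - j0.0003615.
Step 5 — Magnitude: |H| = 1 (-0.0 dB); phase: φ = -0.0°.

|H| = 1 (-0.0 dB), φ = -0.0°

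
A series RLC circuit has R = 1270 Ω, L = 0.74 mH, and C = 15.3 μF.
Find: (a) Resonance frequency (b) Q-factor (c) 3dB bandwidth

Step 1 — Resonance: ω₀ = 1/√(LC) = 1/√(0.00074·1.53e-05) = 9398 rad/s.
Step 2 — f₀ = ω₀/(2π) = 1496 Hz.
Step 3 — Series Q: Q = ω₀L/R = 9398·0.00074/1270 = 0.005476.
Step 4 — Bandwidth: Δω = ω₀/Q = 1.716e+06 rad/s; BW = Δω/(2π) = 2.731e+05 Hz.

(a) f₀ = 1496 Hz  (b) Q = 0.005476  (c) BW = 2.731e+05 Hz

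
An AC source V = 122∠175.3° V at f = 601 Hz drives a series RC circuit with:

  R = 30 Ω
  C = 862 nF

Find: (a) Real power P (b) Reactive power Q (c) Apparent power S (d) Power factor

Step 1 — Angular frequency: ω = 2π·f = 2π·601 = 3776 rad/s.
Step 2 — Component impedances:
  R: Z = R = 30 Ω
  C: Z = 1/(jωC) = -j/(ω·C) = 0 - j307.2 Ω
Step 3 — Series combination: Z_total = R + C = 30 - j307.2 Ω = 308.7∠-84.4° Ω.
Step 4 — Source phasor: V = 122∠175.3° V = -121.6 + j9.996 V.
Step 5 — Current: I = V / Z = -0.07052 - j0.3889 A = 0.3952∠-100.3° A.
Step 6 — Complex power: S = V·I* = 4.686 - j47.99 VA.
Step 7 — Real power: P = Re(S) = 4.686 W.
Step 8 — Reactive power: Q = Im(S) = -47.99 VAR.
Step 9 — Apparent power: |S| = 48.22 VA.
Step 10 — Power factor: PF = P/|S| = 0.09719 (leading).

(a) P = 4.686 W  (b) Q = -47.99 VAR  (c) S = 48.22 VA  (d) PF = 0.09719 (leading)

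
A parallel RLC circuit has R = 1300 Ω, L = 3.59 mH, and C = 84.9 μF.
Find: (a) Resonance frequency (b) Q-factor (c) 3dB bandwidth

Step 1 — Resonance: ω₀ = 1/√(LC) = 1/√(0.00359·8.49e-05) = 1811 rad/s.
Step 2 — f₀ = ω₀/(2π) = 288.3 Hz.
Step 3 — Parallel Q: Q = R/(ω₀L) = 1300/(1811·0.00359) = 199.9.
Step 4 — Bandwidth: Δω = ω₀/Q = 9.06 rad/s; BW = Δω/(2π) = 1.442 Hz.

(a) f₀ = 288.3 Hz  (b) Q = 199.9  (c) BW = 1.442 Hz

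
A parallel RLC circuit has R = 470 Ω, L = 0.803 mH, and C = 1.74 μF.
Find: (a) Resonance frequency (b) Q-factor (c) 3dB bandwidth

Step 1 — Resonance: ω₀ = 1/√(LC) = 1/√(0.000803·1.74e-06) = 2.675e+04 rad/s.
Step 2 — f₀ = ω₀/(2π) = 4258 Hz.
Step 3 — Parallel Q: Q = R/(ω₀L) = 470/(2.675e+04·0.000803) = 21.88.
Step 4 — Bandwidth: Δω = ω₀/Q = 1223 rad/s; BW = Δω/(2π) = 194.6 Hz.

(a) f₀ = 4258 Hz  (b) Q = 21.88  (c) BW = 194.6 Hz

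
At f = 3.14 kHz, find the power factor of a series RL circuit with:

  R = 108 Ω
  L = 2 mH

Step 1 — Angular frequency: ω = 2π·f = 2π·3140 = 1.973e+04 rad/s.
Step 2 — Component impedances:
  R: Z = R = 108 Ω
  L: Z = jωL = j·1.973e+04·0.002 = 0 + j39.46 Ω
Step 3 — Series combination: Z_total = R + L = 108 + j39.46 Ω = 115∠20.1° Ω.
Step 4 — Power factor: PF = cos(φ) = Re(Z)/|Z| = 108/114.98 = 0.9393.
Step 5 — Type: Im(Z) = 39.46 ⇒ lagging (phase φ = 20.1°).

PF = 0.9393 (lagging, φ = 20.1°)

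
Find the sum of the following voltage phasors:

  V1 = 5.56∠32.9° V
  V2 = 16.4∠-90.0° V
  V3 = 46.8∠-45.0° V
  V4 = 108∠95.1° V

Step 1 — Convert each phasor to rectangular form:
  V1 = 5.56·(cos(32.9°) + j·sin(32.9°)) = 4.668 + j3.02 V
  V2 = 16.4·(cos(-90.0°) + j·sin(-90.0°)) = 0 - j16.4 V
  V3 = 46.8·(cos(-45.0°) + j·sin(-45.0°)) = 33.09 - j33.09 V
  V4 = 108·(cos(95.1°) + j·sin(95.1°)) = -9.601 + j107.6 V
Step 2 — Sum components: V_total = 28.16 + j61.1 V.
Step 3 — Convert to polar: |V_total| = 67.28 V, ∠V_total = 65.3°.

V_total = 67.28∠65.3° V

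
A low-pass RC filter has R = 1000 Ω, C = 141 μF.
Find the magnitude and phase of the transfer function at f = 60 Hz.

Step 1 — Angular frequency: ω = 2π·60 = 377 rad/s.
Step 2 — Transfer function: H(jω) = 1/(1 + jωRC).
Step 3 — Denominator: 1 + jωRC = 1 + j·377·1000·0.000141 = 1 + j53.16.
Step 4 — H = 0.0003538 - j0.01881.
Step 5 — Magnitude: |H| = 0.01881 (-34.5 dB); phase: φ = -88.9°.

|H| = 0.01881 (-34.5 dB), φ = -88.9°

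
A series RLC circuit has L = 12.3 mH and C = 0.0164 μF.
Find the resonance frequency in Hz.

Step 1 — Resonance condition Im(Z)=0 gives ω₀ = 1/√(LC).
Step 2 — ω₀ = 1/√(0.0123·1.64e-08) = 7.041e+04 rad/s.
Step 3 — f₀ = ω₀/(2π) = 1.121e+04 Hz.

f₀ = 1.121e+04 Hz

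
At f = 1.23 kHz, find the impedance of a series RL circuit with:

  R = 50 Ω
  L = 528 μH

Step 1 — Angular frequency: ω = 2π·f = 2π·1230 = 7728 rad/s.
Step 2 — Component impedances:
  R: Z = R = 50 Ω
  L: Z = jωL = j·7728·0.000528 = 0 + j4.081 Ω
Step 3 — Series combination: Z_total = R + L = 50 + j4.081 Ω = 50.17∠4.7° Ω.

Z = 50 + j4.081 Ω = 50.17∠4.7° Ω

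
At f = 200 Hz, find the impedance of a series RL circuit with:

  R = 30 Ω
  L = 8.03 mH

Step 1 — Angular frequency: ω = 2π·f = 2π·200 = 1257 rad/s.
Step 2 — Component impedances:
  R: Z = R = 30 Ω
  L: Z = jωL = j·1257·0.00803 = 0 + j10.09 Ω
Step 3 — Series combination: Z_total = R + L = 30 + j10.09 Ω = 31.65∠18.6° Ω.

Z = 30 + j10.09 Ω = 31.65∠18.6° Ω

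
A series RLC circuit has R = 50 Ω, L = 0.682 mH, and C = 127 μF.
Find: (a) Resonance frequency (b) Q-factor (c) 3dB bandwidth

Step 1 — Resonance: ω₀ = 1/√(LC) = 1/√(0.000682·0.000127) = 3398 rad/s.
Step 2 — f₀ = ω₀/(2π) = 540.8 Hz.
Step 3 — Series Q: Q = ω₀L/R = 3398·0.000682/50 = 0.04635.
Step 4 — Bandwidth: Δω = ω₀/Q = 7.331e+04 rad/s; BW = Δω/(2π) = 1.167e+04 Hz.

(a) f₀ = 540.8 Hz  (b) Q = 0.04635  (c) BW = 1.167e+04 Hz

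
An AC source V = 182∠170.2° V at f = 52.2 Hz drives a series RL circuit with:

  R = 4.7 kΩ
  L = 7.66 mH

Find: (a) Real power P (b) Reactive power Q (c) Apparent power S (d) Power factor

Step 1 — Angular frequency: ω = 2π·f = 2π·52.2 = 328 rad/s.
Step 2 — Component impedances:
  R: Z = R = 4700 Ω
  L: Z = jωL = j·328·0.00766 = 0 + j2.512 Ω
Step 3 — Series combination: Z_total = R + L = 4700 + j2.512 Ω = 4700∠0.0° Ω.
Step 4 — Source phasor: V = 182∠170.2° V = -179.3 + j30.98 V.
Step 5 — Current: I = V / Z = -0.03815 + j0.006611 A = 0.03872∠170.2° A.
Step 6 — Complex power: S = V·I* = 7.048 + j0.003767 VA.
Step 7 — Real power: P = Re(S) = 7.048 W.
Step 8 — Reactive power: Q = Im(S) = 0.003767 VAR.
Step 9 — Apparent power: |S| = 7.048 VA.
Step 10 — Power factor: PF = P/|S| = 1 (lagging).

(a) P = 7.048 W  (b) Q = 0.003767 VAR  (c) S = 7.048 VA  (d) PF = 1 (lagging)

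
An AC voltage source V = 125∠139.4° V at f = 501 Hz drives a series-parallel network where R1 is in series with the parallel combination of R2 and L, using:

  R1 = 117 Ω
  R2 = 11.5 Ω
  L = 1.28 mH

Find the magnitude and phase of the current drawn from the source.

Step 1 — Angular frequency: ω = 2π·f = 2π·501 = 3148 rad/s.
Step 2 — Component impedances:
  R1: Z = R = 117 Ω
  R2: Z = R = 11.5 Ω
  L: Z = jωL = j·3148·0.00128 = 0 + j4.029 Ω
Step 3 — Parallel branch: R2 || L = 1/(1/R2 + 1/L) = 1.257 + j3.589 Ω.
Step 4 — Series with R1: Z_total = R1 + (R2 || L) = 118.3 + j3.589 Ω = 118.3∠1.7° Ω.
Step 5 — Source phasor: V = 125∠139.4° V = -94.91 + j81.35 V.
Step 6 — Ohm's law: I = V / Z_total = (-94.91 + j81.35) / (118.3 + j3.589) = -0.781 + j0.7116 A.
Step 7 — Convert to polar: |I| = 1.057 A, ∠I = 137.7°.

I = 1.057∠137.7° A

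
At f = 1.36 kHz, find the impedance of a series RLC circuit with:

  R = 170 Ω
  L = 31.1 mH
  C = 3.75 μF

Step 1 — Angular frequency: ω = 2π·f = 2π·1360 = 8545 rad/s.
Step 2 — Component impedances:
  R: Z = R = 170 Ω
  L: Z = jωL = j·8545·0.0311 = 0 + j265.8 Ω
  C: Z = 1/(jωC) = -j/(ω·C) = 0 - j31.21 Ω
Step 3 — Series combination: Z_total = R + L + C = 170 + j234.5 Ω = 289.7∠54.1° Ω.

Z = 170 + j234.5 Ω = 289.7∠54.1° Ω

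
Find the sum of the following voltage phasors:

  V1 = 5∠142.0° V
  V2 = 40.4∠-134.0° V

Step 1 — Convert each phasor to rectangular form:
  V1 = 5·(cos(142.0°) + j·sin(142.0°)) = -3.94 + j3.078 V
  V2 = 40.4·(cos(-134.0°) + j·sin(-134.0°)) = -28.06 - j29.06 V
Step 2 — Sum components: V_total = -32 - j25.98 V.
Step 3 — Convert to polar: |V_total| = 41.22 V, ∠V_total = -140.9°.

V_total = 41.22∠-140.9° V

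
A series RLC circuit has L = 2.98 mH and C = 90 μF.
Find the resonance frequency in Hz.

Step 1 — Resonance condition Im(Z)=0 gives ω₀ = 1/√(LC).
Step 2 — ω₀ = 1/√(0.00298·9e-05) = 1931 rad/s.
Step 3 — f₀ = ω₀/(2π) = 307.3 Hz.

f₀ = 307.3 Hz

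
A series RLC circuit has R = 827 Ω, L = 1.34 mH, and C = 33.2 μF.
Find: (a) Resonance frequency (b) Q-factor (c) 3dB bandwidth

Step 1 — Resonance condition Im(Z)=0 gives ω₀ = 1/√(LC).
Step 2 — ω₀ = 1/√(0.00134·3.32e-05) = 4741 rad/s.
Step 3 — f₀ = ω₀/(2π) = 754.6 Hz.
Step 4 — Series Q: Q = ω₀L/R = 4741·0.00134/827 = 0.007682.
Step 5 — 3dB bandwidth: Δω = ω₀/Q = 6.172e+05 rad/s; BW = Δω/(2π) = 9.822e+04 Hz.

(a) f₀ = 754.6 Hz  (b) Q = 0.007682  (c) BW = 9.822e+04 Hz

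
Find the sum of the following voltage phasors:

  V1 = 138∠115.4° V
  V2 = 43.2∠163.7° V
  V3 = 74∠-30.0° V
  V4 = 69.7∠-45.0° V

Step 1 — Convert each phasor to rectangular form:
  V1 = 138·(cos(115.4°) + j·sin(115.4°)) = -59.19 + j124.7 V
  V2 = 43.2·(cos(163.7°) + j·sin(163.7°)) = -41.46 + j12.12 V
  V3 = 74·(cos(-30.0°) + j·sin(-30.0°)) = 64.09 - j37 V
  V4 = 69.7·(cos(-45.0°) + j·sin(-45.0°)) = 49.29 - j49.29 V
Step 2 — Sum components: V_total = 12.71 + j50.5 V.
Step 3 — Convert to polar: |V_total| = 52.08 V, ∠V_total = 75.9°.

V_total = 52.08∠75.9° V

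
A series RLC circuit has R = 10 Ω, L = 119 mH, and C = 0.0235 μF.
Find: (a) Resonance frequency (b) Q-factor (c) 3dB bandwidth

Step 1 — Resonance: ω₀ = 1/√(LC) = 1/√(0.119·2.35e-08) = 1.891e+04 rad/s.
Step 2 — f₀ = ω₀/(2π) = 3010 Hz.
Step 3 — Series Q: Q = ω₀L/R = 1.891e+04·0.119/10 = 225.
Step 4 — Bandwidth: Δω = ω₀/Q = 84.03 rad/s; BW = Δω/(2π) = 13.37 Hz.

(a) f₀ = 3010 Hz  (b) Q = 225  (c) BW = 13.37 Hz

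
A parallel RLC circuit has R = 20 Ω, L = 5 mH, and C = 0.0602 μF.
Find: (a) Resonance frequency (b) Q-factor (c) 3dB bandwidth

Step 1 — Resonance: ω₀ = 1/√(LC) = 1/√(0.005·6.02e-08) = 5.764e+04 rad/s.
Step 2 — f₀ = ω₀/(2π) = 9174 Hz.
Step 3 — Parallel Q: Q = R/(ω₀L) = 20/(5.764e+04·0.005) = 0.0694.
Step 4 — Bandwidth: Δω = ω₀/Q = 8.306e+05 rad/s; BW = Δω/(2π) = 1.322e+05 Hz.

(a) f₀ = 9174 Hz  (b) Q = 0.0694  (c) BW = 1.322e+05 Hz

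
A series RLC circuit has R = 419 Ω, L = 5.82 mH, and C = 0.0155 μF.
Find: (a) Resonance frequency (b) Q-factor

Step 1 — Resonance condition Im(Z)=0 gives ω₀ = 1/√(LC).
Step 2 — ω₀ = 1/√(0.00582·1.55e-08) = 1.053e+05 rad/s.
Step 3 — f₀ = ω₀/(2π) = 1.676e+04 Hz.
Step 4 — Series Q: Q = ω₀L/R = 1.053e+05·0.00582/419 = 1.462.

(a) f₀ = 1.676e+04 Hz  (b) Q = 1.462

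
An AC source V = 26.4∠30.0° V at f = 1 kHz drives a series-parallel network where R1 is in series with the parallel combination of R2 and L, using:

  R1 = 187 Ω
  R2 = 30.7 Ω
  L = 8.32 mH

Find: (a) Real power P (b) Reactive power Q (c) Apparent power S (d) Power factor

Step 1 — Angular frequency: ω = 2π·f = 2π·1000 = 6283 rad/s.
Step 2 — Component impedances:
  R1: Z = R = 187 Ω
  R2: Z = R = 30.7 Ω
  L: Z = jωL = j·6283·0.00832 = 0 + j52.28 Ω
Step 3 — Parallel branch: R2 || L = 1/(1/R2 + 1/L) = 22.83 + j13.41 Ω.
Step 4 — Series with R1: Z_total = R1 + (R2 || L) = 209.8 + j13.41 Ω = 210.3∠3.7° Ω.
Step 5 — Source phasor: V = 26.4∠30.0° V = 22.86 + j13.2 V.
Step 6 — Current: I = V / Z = 0.1125 + j0.05572 A = 0.1256∠26.3° A.
Step 7 — Complex power: S = V·I* = 3.308 + j0.2114 VA.
Step 8 — Real power: P = Re(S) = 3.308 W.
Step 9 — Reactive power: Q = Im(S) = 0.2114 VAR.
Step 10 — Apparent power: |S| = 3.315 VA.
Step 11 — Power factor: PF = P/|S| = 0.998 (lagging).

(a) P = 3.308 W  (b) Q = 0.2114 VAR  (c) S = 3.315 VA  (d) PF = 0.998 (lagging)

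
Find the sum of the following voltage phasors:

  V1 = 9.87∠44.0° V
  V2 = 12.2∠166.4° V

Step 1 — Convert each phasor to rectangular form:
  V1 = 9.87·(cos(44.0°) + j·sin(44.0°)) = 7.1 + j6.856 V
  V2 = 12.2·(cos(166.4°) + j·sin(166.4°)) = -11.86 + j2.869 V
Step 2 — Sum components: V_total = -4.758 + j9.725 V.
Step 3 — Convert to polar: |V_total| = 10.83 V, ∠V_total = 116.1°.

V_total = 10.83∠116.1° V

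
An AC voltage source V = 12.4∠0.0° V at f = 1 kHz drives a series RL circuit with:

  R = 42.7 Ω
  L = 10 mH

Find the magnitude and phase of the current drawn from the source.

Step 1 — Angular frequency: ω = 2π·f = 2π·1000 = 6283 rad/s.
Step 2 — Component impedances:
  R: Z = R = 42.7 Ω
  L: Z = jωL = j·6283·0.01 = 0 + j62.83 Ω
Step 3 — Series combination: Z_total = R + L = 42.7 + j62.83 Ω = 75.97∠55.8° Ω.
Step 4 — Source phasor: V = 12.4∠0.0° V = 12.4 V.
Step 5 — Ohm's law: I = V / Z_total = (12.4) / (42.7 + j62.83) = 0.09175 - j0.135 A.
Step 6 — Convert to polar: |I| = 0.1632 A, ∠I = -55.8°.

I = 0.1632∠-55.8° A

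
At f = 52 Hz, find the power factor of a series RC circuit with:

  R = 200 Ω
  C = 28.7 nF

Step 1 — Angular frequency: ω = 2π·f = 2π·52 = 326.7 rad/s.
Step 2 — Component impedances:
  R: Z = R = 200 Ω
  C: Z = 1/(jωC) = -j/(ω·C) = 0 - j1.066e+05 Ω
Step 3 — Series combination: Z_total = R + C = 200 - j1.066e+05 Ω = 1.066e+05∠-89.9° Ω.
Step 4 — Power factor: PF = cos(φ) = Re(Z)/|Z| = 200/1.0664e+05 = 0.001875.
Step 5 — Type: Im(Z) = -1.066e+05 ⇒ leading (phase φ = -89.9°).

PF = 0.001875 (leading, φ = -89.9°)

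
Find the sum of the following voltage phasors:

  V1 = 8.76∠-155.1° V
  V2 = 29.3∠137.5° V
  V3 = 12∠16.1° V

Step 1 — Convert each phasor to rectangular form:
  V1 = 8.76·(cos(-155.1°) + j·sin(-155.1°)) = -7.946 - j3.688 V
  V2 = 29.3·(cos(137.5°) + j·sin(137.5°)) = -21.6 + j19.79 V
  V3 = 12·(cos(16.1°) + j·sin(16.1°)) = 11.53 + j3.328 V
Step 2 — Sum components: V_total = -18.02 + j19.43 V.
Step 3 — Convert to polar: |V_total| = 26.5 V, ∠V_total = 132.8°.

V_total = 26.5∠132.8° V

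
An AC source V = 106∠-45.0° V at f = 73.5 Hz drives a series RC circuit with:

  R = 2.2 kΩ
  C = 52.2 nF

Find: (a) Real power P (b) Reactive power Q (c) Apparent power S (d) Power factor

Step 1 — Angular frequency: ω = 2π·f = 2π·73.5 = 461.8 rad/s.
Step 2 — Component impedances:
  R: Z = R = 2200 Ω
  C: Z = 1/(jωC) = -j/(ω·C) = 0 - j4.148e+04 Ω
Step 3 — Series combination: Z_total = R + C = 2200 - j4.148e+04 Ω = 4.154e+04∠-87.0° Ω.
Step 4 — Source phasor: V = 106∠-45.0° V = 74.95 - j74.95 V.
Step 5 — Current: I = V / Z = 0.001897 + j0.001706 A = 0.002552∠42.0° A.
Step 6 — Complex power: S = V·I* = 0.01432 - j0.2701 VA.
Step 7 — Real power: P = Re(S) = 0.01432 W.
Step 8 — Reactive power: Q = Im(S) = -0.2701 VAR.
Step 9 — Apparent power: |S| = 0.2705 VA.
Step 10 — Power factor: PF = P/|S| = 0.05296 (leading).

(a) P = 0.01432 W  (b) Q = -0.2701 VAR  (c) S = 0.2705 VA  (d) PF = 0.05296 (leading)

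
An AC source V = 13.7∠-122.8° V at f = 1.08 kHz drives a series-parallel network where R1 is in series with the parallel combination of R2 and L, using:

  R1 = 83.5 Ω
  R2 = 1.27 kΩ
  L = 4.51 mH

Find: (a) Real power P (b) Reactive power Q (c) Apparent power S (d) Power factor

Step 1 — Angular frequency: ω = 2π·f = 2π·1080 = 6786 rad/s.
Step 2 — Component impedances:
  R1: Z = R = 83.5 Ω
  R2: Z = R = 1270 Ω
  L: Z = jωL = j·6786·0.00451 = 0 + j30.6 Ω
Step 3 — Parallel branch: R2 || L = 1/(1/R2 + 1/L) = 0.7371 + j30.59 Ω.
Step 4 — Series with R1: Z_total = R1 + (R2 || L) = 84.24 + j30.59 Ω = 89.62∠20.0° Ω.
Step 5 — Source phasor: V = 13.7∠-122.8° V = -7.421 - j11.52 V.
Step 6 — Current: I = V / Z = -0.1217 - j0.09252 A = 0.1529∠-142.8° A.
Step 7 — Complex power: S = V·I* = 1.969 + j0.7148 VA.
Step 8 — Real power: P = Re(S) = 1.969 W.
Step 9 — Reactive power: Q = Im(S) = 0.7148 VAR.
Step 10 — Apparent power: |S| = 2.094 VA.
Step 11 — Power factor: PF = P/|S| = 0.94 (lagging).

(a) P = 1.969 W  (b) Q = 0.7148 VAR  (c) S = 2.094 VA  (d) PF = 0.94 (lagging)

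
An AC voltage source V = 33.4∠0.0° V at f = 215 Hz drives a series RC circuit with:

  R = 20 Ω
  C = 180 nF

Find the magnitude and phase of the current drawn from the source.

Step 1 — Angular frequency: ω = 2π·f = 2π·215 = 1351 rad/s.
Step 2 — Component impedances:
  R: Z = R = 20 Ω
  C: Z = 1/(jωC) = -j/(ω·C) = 0 - j4113 Ω
Step 3 — Series combination: Z_total = R + C = 20 - j4113 Ω = 4113∠-89.7° Ω.
Step 4 — Source phasor: V = 33.4∠0.0° V = 33.4 V.
Step 5 — Ohm's law: I = V / Z_total = (33.4) / (20 - j4113) = 3.95e-05 + j0.008121 A.
Step 6 — Convert to polar: |I| = 0.008121 A, ∠I = 89.7°.

I = 0.008121∠89.7° A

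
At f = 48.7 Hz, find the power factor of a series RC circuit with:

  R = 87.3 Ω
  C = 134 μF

Step 1 — Angular frequency: ω = 2π·f = 2π·48.7 = 306 rad/s.
Step 2 — Component impedances:
  R: Z = R = 87.3 Ω
  C: Z = 1/(jωC) = -j/(ω·C) = 0 - j24.39 Ω
Step 3 — Series combination: Z_total = R + C = 87.3 - j24.39 Ω = 90.64∠-15.6° Ω.
Step 4 — Power factor: PF = cos(φ) = Re(Z)/|Z| = 87.3/90.643 = 0.9631.
Step 5 — Type: Im(Z) = -24.39 ⇒ leading (phase φ = -15.6°).

PF = 0.9631 (leading, φ = -15.6°)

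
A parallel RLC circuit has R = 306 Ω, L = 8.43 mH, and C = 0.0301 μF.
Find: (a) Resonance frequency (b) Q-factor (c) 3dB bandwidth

Step 1 — Resonance: ω₀ = 1/√(LC) = 1/√(0.00843·3.01e-08) = 6.278e+04 rad/s.
Step 2 — f₀ = ω₀/(2π) = 9991 Hz.
Step 3 — Parallel Q: Q = R/(ω₀L) = 306/(6.278e+04·0.00843) = 0.5782.
Step 4 — Bandwidth: Δω = ω₀/Q = 1.086e+05 rad/s; BW = Δω/(2π) = 1.728e+04 Hz.

(a) f₀ = 9991 Hz  (b) Q = 0.5782  (c) BW = 1.728e+04 Hz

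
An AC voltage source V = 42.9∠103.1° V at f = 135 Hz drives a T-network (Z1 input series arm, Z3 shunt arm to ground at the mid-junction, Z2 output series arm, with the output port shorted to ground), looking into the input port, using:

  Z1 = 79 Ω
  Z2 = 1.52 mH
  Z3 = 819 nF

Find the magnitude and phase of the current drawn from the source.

Step 1 — Angular frequency: ω = 2π·f = 2π·135 = 848.2 rad/s.
Step 2 — Component impedances:
  Z1: Z = R = 79 Ω
  Z2: Z = jωL = j·848.2·0.00152 = 0 + j1.289 Ω
  Z3: Z = 1/(jωC) = -j/(ω·C) = 0 - j1439 Ω
Step 3 — With the output port shorted to ground, the output series arm Z2 runs from the junction to ground; the shunt arm Z3 also runs from the junction to ground. They appear in parallel: Z3 || Z2 = 0 + j1.29 Ω.
Step 4 — Series with input arm Z1: Z_in = Z1 + (Z3 || Z2) = 79 + j1.29 Ω = 79.01∠0.9° Ω.
Step 5 — Source phasor: V = 42.9∠103.1° V = -9.723 + j41.78 V.
Step 6 — Ohm's law: I = V / Z_total = (-9.723 + j41.78) / (79 + j1.29) = -0.1144 + j0.5308 A.
Step 7 — Convert to polar: |I| = 0.543 A, ∠I = 102.2°.

I = 0.543∠102.2° A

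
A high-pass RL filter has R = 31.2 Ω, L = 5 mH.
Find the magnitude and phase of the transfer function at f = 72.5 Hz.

Step 1 — Angular frequency: ω = 2π·72.5 = 455.5 rad/s.
Step 2 — Transfer function: H(jω) = jωL/(R + jωL).
Step 3 — Numerator jωL = j·2.278; denominator R + jωL = 31.2 + j2.278.
Step 4 — H = 0.005301 + j0.07261.
Step 5 — Magnitude: |H| = 0.07281 (-22.8 dB); phase: φ = 85.8°.

|H| = 0.07281 (-22.8 dB), φ = 85.8°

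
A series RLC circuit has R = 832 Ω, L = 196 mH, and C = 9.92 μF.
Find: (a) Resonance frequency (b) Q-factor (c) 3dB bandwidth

Step 1 — Resonance: ω₀ = 1/√(LC) = 1/√(0.196·9.92e-06) = 717.2 rad/s.
Step 2 — f₀ = ω₀/(2π) = 114.1 Hz.
Step 3 — Series Q: Q = ω₀L/R = 717.2·0.196/832 = 0.1689.
Step 4 — Bandwidth: Δω = ω₀/Q = 4245 rad/s; BW = Δω/(2π) = 675.6 Hz.

(a) f₀ = 114.1 Hz  (b) Q = 0.1689  (c) BW = 675.6 Hz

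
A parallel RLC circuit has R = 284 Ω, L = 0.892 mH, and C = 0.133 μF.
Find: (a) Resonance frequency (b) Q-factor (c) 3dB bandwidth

Step 1 — Resonance: ω₀ = 1/√(LC) = 1/√(0.000892·1.33e-07) = 9.181e+04 rad/s.
Step 2 — f₀ = ω₀/(2π) = 1.461e+04 Hz.
Step 3 — Parallel Q: Q = R/(ω₀L) = 284/(9.181e+04·0.000892) = 3.468.
Step 4 — Bandwidth: Δω = ω₀/Q = 2.647e+04 rad/s; BW = Δω/(2π) = 4214 Hz.

(a) f₀ = 1.461e+04 Hz  (b) Q = 3.468  (c) BW = 4214 Hz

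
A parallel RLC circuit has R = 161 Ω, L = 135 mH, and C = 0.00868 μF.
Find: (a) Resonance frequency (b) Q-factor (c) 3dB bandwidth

Step 1 — Resonance: ω₀ = 1/√(LC) = 1/√(0.135·8.68e-09) = 2.921e+04 rad/s.
Step 2 — f₀ = ω₀/(2π) = 4649 Hz.
Step 3 — Parallel Q: Q = R/(ω₀L) = 161/(2.921e+04·0.135) = 0.04082.
Step 4 — Bandwidth: Δω = ω₀/Q = 7.156e+05 rad/s; BW = Δω/(2π) = 1.139e+05 Hz.

(a) f₀ = 4649 Hz  (b) Q = 0.04082  (c) BW = 1.139e+05 Hz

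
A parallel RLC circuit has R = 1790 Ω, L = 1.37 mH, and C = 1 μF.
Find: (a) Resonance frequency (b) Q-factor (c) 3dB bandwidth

Step 1 — Resonance: ω₀ = 1/√(LC) = 1/√(0.00137·1e-06) = 2.702e+04 rad/s.
Step 2 — f₀ = ω₀/(2π) = 4300 Hz.
Step 3 — Parallel Q: Q = R/(ω₀L) = 1790/(2.702e+04·0.00137) = 48.36.
Step 4 — Bandwidth: Δω = ω₀/Q = 558.7 rad/s; BW = Δω/(2π) = 88.91 Hz.

(a) f₀ = 4300 Hz  (b) Q = 48.36  (c) BW = 88.91 Hz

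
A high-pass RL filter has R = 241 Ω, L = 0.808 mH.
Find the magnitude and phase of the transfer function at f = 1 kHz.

Step 1 — Angular frequency: ω = 2π·1000 = 6283 rad/s.
Step 2 — Transfer function: H(jω) = jωL/(R + jωL).
Step 3 — Numerator jωL = j·5.077; denominator R + jωL = 241 + j5.077.
Step 4 — H = 0.0004436 + j0.02106.
Step 5 — Magnitude: |H| = 0.02106 (-33.5 dB); phase: φ = 88.8°.

|H| = 0.02106 (-33.5 dB), φ = 88.8°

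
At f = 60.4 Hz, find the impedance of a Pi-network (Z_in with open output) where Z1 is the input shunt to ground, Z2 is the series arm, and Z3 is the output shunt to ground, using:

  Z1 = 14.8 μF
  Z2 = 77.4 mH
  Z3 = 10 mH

Step 1 — Angular frequency: ω = 2π·f = 2π·60.4 = 379.5 rad/s.
Step 2 — Component impedances:
  Z1: Z = 1/(jωC) = -j/(ω·C) = 0 - j178 Ω
  Z2: Z = jωL = j·379.5·0.0774 = 0 + j29.37 Ω
  Z3: Z = jωL = j·379.5·0.01 = 0 + j3.795 Ω
Step 3 — With open output, the series arm Z2 and the output shunt Z3 appear in series to ground: Z2 + Z3 = 0 + j33.17 Ω.
Step 4 — Parallel with input shunt Z1: Z_in = Z1 || (Z2 + Z3) = 0 + j40.76 Ω = 40.76∠90.0° Ω.

Z = 0 + j40.76 Ω = 40.76∠90.0° Ω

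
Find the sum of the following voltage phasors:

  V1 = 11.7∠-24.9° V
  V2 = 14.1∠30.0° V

Step 1 — Convert each phasor to rectangular form:
  V1 = 11.7·(cos(-24.9°) + j·sin(-24.9°)) = 10.61 - j4.926 V
  V2 = 14.1·(cos(30.0°) + j·sin(30.0°)) = 12.21 + j7.05 V
Step 2 — Sum components: V_total = 22.82 + j2.124 V.
Step 3 — Convert to polar: |V_total| = 22.92 V, ∠V_total = 5.3°.

V_total = 22.92∠5.3° V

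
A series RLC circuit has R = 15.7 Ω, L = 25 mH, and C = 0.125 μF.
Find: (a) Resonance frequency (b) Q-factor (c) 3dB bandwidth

Step 1 — Resonance: ω₀ = 1/√(LC) = 1/√(0.025·1.25e-07) = 1.789e+04 rad/s.
Step 2 — f₀ = ω₀/(2π) = 2847 Hz.
Step 3 — Series Q: Q = ω₀L/R = 1.789e+04·0.025/15.7 = 28.48.
Step 4 — Bandwidth: Δω = ω₀/Q = 628 rad/s; BW = Δω/(2π) = 99.95 Hz.

(a) f₀ = 2847 Hz  (b) Q = 28.48  (c) BW = 99.95 Hz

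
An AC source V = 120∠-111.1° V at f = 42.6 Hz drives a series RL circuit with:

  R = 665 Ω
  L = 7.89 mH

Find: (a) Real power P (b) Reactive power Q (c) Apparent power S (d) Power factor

Step 1 — Angular frequency: ω = 2π·f = 2π·42.6 = 267.7 rad/s.
Step 2 — Component impedances:
  R: Z = R = 665 Ω
  L: Z = jωL = j·267.7·0.00789 = 0 + j2.112 Ω
Step 3 — Series combination: Z_total = R + L = 665 + j2.112 Ω = 665∠0.2° Ω.
Step 4 — Source phasor: V = 120∠-111.1° V = -43.2 - j112 V.
Step 5 — Current: I = V / Z = -0.0655 - j0.1681 A = 0.1805∠-111.3° A.
Step 6 — Complex power: S = V·I* = 21.65 + j0.06877 VA.
Step 7 — Real power: P = Re(S) = 21.65 W.
Step 8 — Reactive power: Q = Im(S) = 0.06877 VAR.
Step 9 — Apparent power: |S| = 21.65 VA.
Step 10 — Power factor: PF = P/|S| = 1 (lagging).

(a) P = 21.65 W  (b) Q = 0.06877 VAR  (c) S = 21.65 VA  (d) PF = 1 (lagging)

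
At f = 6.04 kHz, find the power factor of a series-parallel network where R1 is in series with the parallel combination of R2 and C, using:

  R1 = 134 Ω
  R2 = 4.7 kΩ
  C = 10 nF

Step 1 — Angular frequency: ω = 2π·f = 2π·6040 = 3.795e+04 rad/s.
Step 2 — Component impedances:
  R1: Z = R = 134 Ω
  R2: Z = R = 4700 Ω
  C: Z = 1/(jωC) = -j/(ω·C) = 0 - j2635 Ω
Step 3 — Parallel branch: R2 || C = 1/(1/R2 + 1/C) = 1124 - j2005 Ω.
Step 4 — Series with R1: Z_total = R1 + (R2 || C) = 1258 - j2005 Ω = 2367∠-57.9° Ω.
Step 5 — Power factor: PF = cos(φ) = Re(Z)/|Z| = 1258/2367 = 0.5315.
Step 6 — Type: Im(Z) = -2005 ⇒ leading (phase φ = -57.9°).

PF = 0.5315 (leading, φ = -57.9°)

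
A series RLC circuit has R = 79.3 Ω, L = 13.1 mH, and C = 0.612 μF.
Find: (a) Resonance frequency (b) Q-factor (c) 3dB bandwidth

Step 1 — Resonance condition Im(Z)=0 gives ω₀ = 1/√(LC).
Step 2 — ω₀ = 1/√(0.0131·6.12e-07) = 1.117e+04 rad/s.
Step 3 — f₀ = ω₀/(2π) = 1777 Hz.
Step 4 — Series Q: Q = ω₀L/R = 1.117e+04·0.0131/79.3 = 1.845.
Step 5 — 3dB bandwidth: Δω = ω₀/Q = 6053 rad/s; BW = Δω/(2π) = 963.4 Hz.

(a) f₀ = 1777 Hz  (b) Q = 1.845  (c) BW = 963.4 Hz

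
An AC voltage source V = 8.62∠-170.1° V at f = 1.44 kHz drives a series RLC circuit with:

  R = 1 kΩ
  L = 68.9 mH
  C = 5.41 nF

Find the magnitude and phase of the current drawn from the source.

Step 1 — Angular frequency: ω = 2π·f = 2π·1440 = 9048 rad/s.
Step 2 — Component impedances:
  R: Z = R = 1000 Ω
  L: Z = jωL = j·9048·0.0689 = 0 + j623.4 Ω
  C: Z = 1/(jωC) = -j/(ω·C) = 0 - j2.043e+04 Ω
Step 3 — Series combination: Z_total = R + L + C = 1000 - j1.981e+04 Ω = 1.983e+04∠-87.1° Ω.
Step 4 — Source phasor: V = 8.62∠-170.1° V = -8.492 - j1.482 V.
Step 5 — Ohm's law: I = V / Z_total = (-8.492 - j1.482) / (1000 - j1.981e+04) = 5.304e-05 - j0.0004314 A.
Step 6 — Convert to polar: |I| = 0.0004347 A, ∠I = -83.0°.

I = 0.0004347∠-83.0° A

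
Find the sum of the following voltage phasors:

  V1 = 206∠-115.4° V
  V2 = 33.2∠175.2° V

Step 1 — Convert each phasor to rectangular form:
  V1 = 206·(cos(-115.4°) + j·sin(-115.4°)) = -88.36 - j186.1 V
  V2 = 33.2·(cos(175.2°) + j·sin(175.2°)) = -33.08 + j2.778 V
Step 2 — Sum components: V_total = -121.4 - j183.3 V.
Step 3 — Convert to polar: |V_total| = 219.9 V, ∠V_total = -123.5°.

V_total = 219.9∠-123.5° V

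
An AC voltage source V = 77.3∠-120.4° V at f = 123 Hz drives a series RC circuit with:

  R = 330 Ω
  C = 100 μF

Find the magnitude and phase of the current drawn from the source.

Step 1 — Angular frequency: ω = 2π·f = 2π·123 = 772.8 rad/s.
Step 2 — Component impedances:
  R: Z = R = 330 Ω
  C: Z = 1/(jωC) = -j/(ω·C) = 0 - j12.94 Ω
Step 3 — Series combination: Z_total = R + C = 330 - j12.94 Ω = 330.3∠-2.2° Ω.
Step 4 — Source phasor: V = 77.3∠-120.4° V = -39.12 - j66.67 V.
Step 5 — Ohm's law: I = V / Z_total = (-39.12 - j66.67) / (330 - j12.94) = -0.1104 - j0.2064 A.
Step 6 — Convert to polar: |I| = 0.2341 A, ∠I = -118.2°.

I = 0.2341∠-118.2° A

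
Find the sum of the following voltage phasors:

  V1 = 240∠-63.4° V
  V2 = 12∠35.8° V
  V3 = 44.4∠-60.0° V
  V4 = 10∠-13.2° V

Step 1 — Convert each phasor to rectangular form:
  V1 = 240·(cos(-63.4°) + j·sin(-63.4°)) = 107.5 - j214.6 V
  V2 = 12·(cos(35.8°) + j·sin(35.8°)) = 9.733 + j7.019 V
  V3 = 44.4·(cos(-60.0°) + j·sin(-60.0°)) = 22.2 - j38.45 V
  V4 = 10·(cos(-13.2°) + j·sin(-13.2°)) = 9.736 - j2.284 V
Step 2 — Sum components: V_total = 149.1 - j248.3 V.
Step 3 — Convert to polar: |V_total| = 289.7 V, ∠V_total = -59.0°.

V_total = 289.7∠-59.0° V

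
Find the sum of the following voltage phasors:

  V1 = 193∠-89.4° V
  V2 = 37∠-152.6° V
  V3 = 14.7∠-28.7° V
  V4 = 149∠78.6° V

Step 1 — Convert each phasor to rectangular form:
  V1 = 193·(cos(-89.4°) + j·sin(-89.4°)) = 2.021 - j193 V
  V2 = 37·(cos(-152.6°) + j·sin(-152.6°)) = -32.85 - j17.03 V
  V3 = 14.7·(cos(-28.7°) + j·sin(-28.7°)) = 12.89 - j7.059 V
  V4 = 149·(cos(78.6°) + j·sin(78.6°)) = 29.45 + j146.1 V
Step 2 — Sum components: V_total = 11.52 - j71.02 V.
Step 3 — Convert to polar: |V_total| = 71.94 V, ∠V_total = -80.8°.

V_total = 71.94∠-80.8° V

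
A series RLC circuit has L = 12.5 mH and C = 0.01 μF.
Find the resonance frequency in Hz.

Step 1 — Resonance condition Im(Z)=0 gives ω₀ = 1/√(LC).
Step 2 — ω₀ = 1/√(0.0125·1e-08) = 8.944e+04 rad/s.
Step 3 — f₀ = ω₀/(2π) = 1.424e+04 Hz.

f₀ = 1.424e+04 Hz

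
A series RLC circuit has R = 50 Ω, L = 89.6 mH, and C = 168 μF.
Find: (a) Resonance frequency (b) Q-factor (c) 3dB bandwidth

Step 1 — Resonance: ω₀ = 1/√(LC) = 1/√(0.0896·0.000168) = 257.7 rad/s.
Step 2 — f₀ = ω₀/(2π) = 41.02 Hz.
Step 3 — Series Q: Q = ω₀L/R = 257.7·0.0896/50 = 0.4619.
Step 4 — Bandwidth: Δω = ω₀/Q = 558 rad/s; BW = Δω/(2π) = 88.81 Hz.

(a) f₀ = 41.02 Hz  (b) Q = 0.4619  (c) BW = 88.81 Hz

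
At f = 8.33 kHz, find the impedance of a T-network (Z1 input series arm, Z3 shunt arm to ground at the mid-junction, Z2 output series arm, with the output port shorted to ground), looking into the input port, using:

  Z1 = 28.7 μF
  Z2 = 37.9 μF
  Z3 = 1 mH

Step 1 — Angular frequency: ω = 2π·f = 2π·8330 = 5.234e+04 rad/s.
Step 2 — Component impedances:
  Z1: Z = 1/(jωC) = -j/(ω·C) = 0 - j0.6657 Ω
  Z2: Z = 1/(jωC) = -j/(ω·C) = 0 - j0.5041 Ω
  Z3: Z = jωL = j·5.234e+04·0.001 = 0 + j52.34 Ω
Step 3 — With the output port shorted to ground, the output series arm Z2 runs from the junction to ground; the shunt arm Z3 also runs from the junction to ground. They appear in parallel: Z3 || Z2 = 0 - j0.509 Ω.
Step 4 — Series with input arm Z1: Z_in = Z1 + (Z3 || Z2) = 0 - j1.175 Ω = 1.175∠-90.0° Ω.

Z = 0 - j1.175 Ω = 1.175∠-90.0° Ω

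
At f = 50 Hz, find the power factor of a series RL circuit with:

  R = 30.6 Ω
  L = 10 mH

Step 1 — Angular frequency: ω = 2π·f = 2π·50 = 314.2 rad/s.
Step 2 — Component impedances:
  R: Z = R = 30.6 Ω
  L: Z = jωL = j·314.2·0.01 = 0 + j3.142 Ω
Step 3 — Series combination: Z_total = R + L = 30.6 + j3.142 Ω = 30.76∠5.9° Ω.
Step 4 — Power factor: PF = cos(φ) = Re(Z)/|Z| = 30.6/30.76 = 0.9948.
Step 5 — Type: Im(Z) = 3.142 ⇒ lagging (phase φ = 5.9°).

PF = 0.9948 (lagging, φ = 5.9°)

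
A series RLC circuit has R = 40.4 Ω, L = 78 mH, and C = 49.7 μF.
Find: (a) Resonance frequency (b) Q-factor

Step 1 — Resonance condition Im(Z)=0 gives ω₀ = 1/√(LC).
Step 2 — ω₀ = 1/√(0.078·4.97e-05) = 507.9 rad/s.
Step 3 — f₀ = ω₀/(2π) = 80.83 Hz.
Step 4 — Series Q: Q = ω₀L/R = 507.9·0.078/40.4 = 0.9806.

(a) f₀ = 80.83 Hz  (b) Q = 0.9806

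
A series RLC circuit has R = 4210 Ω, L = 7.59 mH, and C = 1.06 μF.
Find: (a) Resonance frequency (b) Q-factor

Step 1 — Resonance condition Im(Z)=0 gives ω₀ = 1/√(LC).
Step 2 — ω₀ = 1/√(0.00759·1.06e-06) = 1.115e+04 rad/s.
Step 3 — f₀ = ω₀/(2π) = 1774 Hz.
Step 4 — Series Q: Q = ω₀L/R = 1.115e+04·0.00759/4210 = 0.0201.

(a) f₀ = 1774 Hz  (b) Q = 0.0201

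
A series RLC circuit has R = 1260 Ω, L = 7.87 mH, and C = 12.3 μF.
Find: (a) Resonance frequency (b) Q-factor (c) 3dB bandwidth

Step 1 — Resonance: ω₀ = 1/√(LC) = 1/√(0.00787·1.23e-05) = 3214 rad/s.
Step 2 — f₀ = ω₀/(2π) = 511.5 Hz.
Step 3 — Series Q: Q = ω₀L/R = 3214·0.00787/1260 = 0.02008.
Step 4 — Bandwidth: Δω = ω₀/Q = 1.601e+05 rad/s; BW = Δω/(2π) = 2.548e+04 Hz.

(a) f₀ = 511.5 Hz  (b) Q = 0.02008  (c) BW = 2.548e+04 Hz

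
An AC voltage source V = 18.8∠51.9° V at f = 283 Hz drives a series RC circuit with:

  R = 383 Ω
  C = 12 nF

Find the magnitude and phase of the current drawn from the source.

Step 1 — Angular frequency: ω = 2π·f = 2π·283 = 1778 rad/s.
Step 2 — Component impedances:
  R: Z = R = 383 Ω
  C: Z = 1/(jωC) = -j/(ω·C) = 0 - j4.687e+04 Ω
Step 3 — Series combination: Z_total = R + C = 383 - j4.687e+04 Ω = 4.687e+04∠-89.5° Ω.
Step 4 — Source phasor: V = 18.8∠51.9° V = 11.6 + j14.79 V.
Step 5 — Ohm's law: I = V / Z_total = (11.6 + j14.79) / (383 - j4.687e+04) = -0.0003136 + j0.0002501 A.
Step 6 — Convert to polar: |I| = 0.0004011 A, ∠I = 141.4°.

I = 0.0004011∠141.4° A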